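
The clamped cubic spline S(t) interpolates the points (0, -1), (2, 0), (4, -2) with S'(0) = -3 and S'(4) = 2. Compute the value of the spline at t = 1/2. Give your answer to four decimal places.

-1.6758

Write M_i for S''(x_i). With h_i = 2, 2 and divided differences Δ_i = 1/2, -1, the continuity of S' gives the tridiagonal system
  2·M_0 + 8·M_1 + 2·M_2 = 6(Δ_1 - Δ_0) = -9
Clamped end conditions give two more equations: 2h_0·M_0 + h_0·M_1 = 6(Δ_0 - S'(0)) = 21 and h_1·M_1 + 2h_1·M_2 = 6(S'(4) - Δ_1) = 18.
Hence M_0 = 61/8, M_1 = -19/4, M_2 = 55/8.
On [0, 2], S(t) = -1 - 3·t + 61/16·t² - 33/32·t³.
With t = 1/2: S(1/2) = -429/256.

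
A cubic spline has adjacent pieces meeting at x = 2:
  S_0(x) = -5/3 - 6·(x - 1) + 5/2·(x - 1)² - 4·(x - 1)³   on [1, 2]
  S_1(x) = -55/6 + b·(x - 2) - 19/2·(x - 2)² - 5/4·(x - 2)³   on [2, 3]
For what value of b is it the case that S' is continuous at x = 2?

S_0'(x) = -6 + 5·(x - 1) - 12·(x - 1)², so S_0'(2) = -13. On the right, S_1'(2) = b, so b = -13.

-13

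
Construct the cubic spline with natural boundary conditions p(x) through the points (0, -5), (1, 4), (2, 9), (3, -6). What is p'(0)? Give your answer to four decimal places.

Let m_i = p''(x_i). Step sizes h_i = 1, 1, 1; slopes of the chords Δ_i = (y_(i+1) - y_i)/h_i = 9, 5, -15.
  1·m_0 + 4·m_1 + 1·m_2 = 6(Δ_1 - Δ_0) = -24
  1·m_1 + 4·m_2 + 1·m_3 = 6(Δ_2 - Δ_1) = -120
Natural end conditions: m_0 = m_3 = 0.
Solving: m_0 = 0, m_1 = 8/5, m_2 = -152/5, m_3 = 0.
On [0, 1], p'(x) = b_0 + 2c_0·x + 3d_0·x² with b_0 = Δ_0 - h_0(2m_0 + m_1)/6 = 131/15, c_0 = m_0/2 = 0, d_0 = (m_1 - m_0)/(6h_0) = 4/15. So p'(0) = 131/15.

8.7333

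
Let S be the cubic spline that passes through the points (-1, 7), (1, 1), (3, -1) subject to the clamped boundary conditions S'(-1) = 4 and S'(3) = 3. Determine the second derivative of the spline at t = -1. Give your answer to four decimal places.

-12.2500

Write σ_i for S''(x_i). With h_i = 2, 2 and divided differences Δ_i = -3, -1, the continuity of S' gives the tridiagonal system
  2·σ_0 + 8·σ_1 + 2·σ_2 = 6(Δ_1 - Δ_0) = 12
Clamped end conditions give two more equations: 2h_0·σ_0 + h_0·σ_1 = 6(Δ_0 - S'(-1)) = -42 and h_1·σ_1 + 2h_1·σ_2 = 6(S'(3) - Δ_1) = 24.
Forward elimination and back-substitution give σ_0 = -49/4, σ_1 = 7/2, σ_2 = 17/4.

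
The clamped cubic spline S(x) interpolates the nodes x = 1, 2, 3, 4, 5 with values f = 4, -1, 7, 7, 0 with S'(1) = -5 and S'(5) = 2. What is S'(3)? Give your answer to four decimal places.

Put M_i = S'' at the i-th knot. Here h = (1, 1, 1, 1) and Δ = (-5, 8, 0, -7), so the interior equations h_(i-1)·M_(i-1) + 2(h_(i-1)+h_i)·M_i + h_i·M_(i+1) = 6(Δ_i − Δ_(i-1)) read
  1·M_0 + 4·M_1 + 1·M_2 = 6(Δ_1 - Δ_0) = 78
  1·M_1 + 4·M_2 + 1·M_3 = 6(Δ_2 - Δ_1) = -48
  1·M_2 + 4·M_3 + 1·M_4 = 6(Δ_3 - Δ_2) = -42
Clamped end conditions give two more equations: 2h_0·M_0 + h_0·M_1 = 6(Δ_0 - S'(1)) = 0 and h_3·M_3 + 2h_3·M_4 = 6(S'(5) - Δ_3) = 54.
Solving: M_0 = -53/4, M_1 = 53/2, M_2 = -59/4, M_3 = -31/2, M_4 = 139/4.
On [3, 4], S'(x) = b_2 + 2c_2·(x - 3) + 3d_2·(x - 3)² with b_2 = Δ_2 - h_2(2M_2 + M_3)/6 = 15/2, c_2 = M_2/2 = -59/8, d_2 = (M_3 - M_2)/(6h_2) = -1/8. So S'(3) = 15/2.

7.5000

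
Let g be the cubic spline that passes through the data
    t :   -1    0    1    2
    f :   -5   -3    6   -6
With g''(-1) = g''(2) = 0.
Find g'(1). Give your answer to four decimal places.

With M_i denoting the second derivative at x_i, h_i = 1, 1, 1, and Δ_i = (y_(i+1) − y_i)/h_i = 2, 9, -12:
  1·M_0 + 4·M_1 + 1·M_2 = 6(Δ_1 - Δ_0) = 42
  1·M_1 + 4·M_2 + 1·M_3 = 6(Δ_2 - Δ_1) = -126
Natural end conditions: M_0 = M_3 = 0.
Hence M_0 = 0, M_1 = 98/5, M_2 = -182/5, M_3 = 0.
On [1, 2], g'(t) = b_2 + 2c_2·(t - 1) + 3d_2·(t - 1)² with b_2 = Δ_2 - h_2(2M_2 + M_3)/6 = 2/15, c_2 = M_2/2 = -91/5, d_2 = (M_3 - M_2)/(6h_2) = 91/15. So g'(1) = 2/15.

0.1333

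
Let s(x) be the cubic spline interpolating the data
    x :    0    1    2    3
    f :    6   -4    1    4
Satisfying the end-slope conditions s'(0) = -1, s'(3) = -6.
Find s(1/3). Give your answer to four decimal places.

3.6840

With σ_i denoting the second derivative at x_i, h_i = 1, 1, 1, and Δ_i = (y_(i+1) − y_i)/h_i = -10, 5, 3:
  1·σ_0 + 4·σ_1 + 1·σ_2 = 6(Δ_1 - Δ_0) = 90
  1·σ_1 + 4·σ_2 + 1·σ_3 = 6(Δ_2 - Δ_1) = -12
Clamped end conditions give two more equations: 2h_0·σ_0 + h_0·σ_1 = 6(Δ_0 - s'(0)) = -54 and h_2·σ_2 + 2h_2·σ_3 = 6(s'(3) - Δ_2) = -54.
Forward elimination and back-substitution give σ_0 = -668/15, σ_1 = 526/15, σ_2 = -86/15, σ_3 = -362/15.
On [0, 1], s(x) = 6 - 1·x - 334/15·x² + 199/15·x³.
With x = 1/3: s(1/3) = 1492/405.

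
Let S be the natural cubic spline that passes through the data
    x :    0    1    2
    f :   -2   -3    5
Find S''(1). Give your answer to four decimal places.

13.5000

With M_i denoting the second derivative at x_i, h_i = 1, 1, and Δ_i = (y_(i+1) − y_i)/h_i = -1, 8:
  1·M_0 + 4·M_1 + 1·M_2 = 6(Δ_1 - Δ_0) = 54
Natural end conditions: M_0 = M_2 = 0.
Solving: M_0 = 0, M_1 = 27/2, M_2 = 0.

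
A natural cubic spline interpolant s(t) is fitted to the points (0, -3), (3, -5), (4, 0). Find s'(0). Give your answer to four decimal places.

-2.7917

Put m_i = s'' at the i-th knot. Here h = (3, 1) and Δ = (-2/3, 5), so the interior equations h_(i-1)·m_(i-1) + 2(h_(i-1)+h_i)·m_i + h_i·m_(i+1) = 6(Δ_i − Δ_(i-1)) read
  3·m_0 + 8·m_1 + 1·m_2 = 6(Δ_1 - Δ_0) = 34
Natural end conditions: m_0 = m_2 = 0.
Forward elimination and back-substitution give m_0 = 0, m_1 = 17/4, m_2 = 0.
On [0, 3], s'(t) = b_0 + 2c_0·t + 3d_0·t² with b_0 = Δ_0 - h_0(2m_0 + m_1)/6 = -67/24, c_0 = m_0/2 = 0, d_0 = (m_1 - m_0)/(6h_0) = 17/72. So s'(0) = -67/24.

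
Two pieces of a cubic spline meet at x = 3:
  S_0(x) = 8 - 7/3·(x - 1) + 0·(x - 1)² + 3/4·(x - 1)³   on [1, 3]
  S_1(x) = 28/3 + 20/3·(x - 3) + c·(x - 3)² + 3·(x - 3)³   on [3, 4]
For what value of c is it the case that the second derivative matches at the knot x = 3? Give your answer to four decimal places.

4.5000

S_0''(x) = 0 + 9/2·(x - 1), so S_0''(3) = 9. On the right, S_1''(3) = 2c, so c = 9/2.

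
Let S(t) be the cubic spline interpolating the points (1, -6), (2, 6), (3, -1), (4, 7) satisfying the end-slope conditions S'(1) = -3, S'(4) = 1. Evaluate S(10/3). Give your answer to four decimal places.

Let m_i = S''(x_i). Step sizes h_i = 1, 1, 1; slopes of the chords Δ_i = (y_(i+1) - y_i)/h_i = 12, -7, 8.
  1·m_0 + 4·m_1 + 1·m_2 = 6(Δ_1 - Δ_0) = -114
  1·m_1 + 4·m_2 + 1·m_3 = 6(Δ_2 - Δ_1) = 90
Clamped end conditions give two more equations: 2h_0·m_0 + h_0·m_1 = 6(Δ_0 - S'(1)) = 90 and h_2·m_2 + 2h_2·m_3 = 6(S'(4) - Δ_2) = -42.
Solving: m_0 = 224/3, m_1 = -178/3, m_2 = 146/3, m_3 = -136/3.
On [3, 4], S(t) = -1 - 2/3·(t - 3) + 73/3·(t - 3)² - 47/3·(t - 3)³.
With (t - 3) = 1/3: S(10/3) = 73/81.

0.9012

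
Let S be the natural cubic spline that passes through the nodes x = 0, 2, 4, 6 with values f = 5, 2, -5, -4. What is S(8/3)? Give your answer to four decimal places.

Let M_i = S''(x_i). Step sizes h_i = 2, 2, 2; slopes of the chords Δ_i = (y_(i+1) - y_i)/h_i = -3/2, -7/2, 1/2.
  2·M_0 + 8·M_1 + 2·M_2 = 6(Δ_1 - Δ_0) = -12
  2·M_1 + 8·M_2 + 2·M_3 = 6(Δ_2 - Δ_1) = 24
Natural end conditions: M_0 = M_3 = 0.
Forward elimination and back-substitution give M_0 = 0, M_1 = -12/5, M_2 = 18/5, M_3 = 0.
On [2, 4], S(x) = 2 - 31/10·(x - 2) - 6/5·(x - 2)² + 1/2·(x - 2)³.
With (x - 2) = 2/3: S(8/3) = -61/135.

-0.4519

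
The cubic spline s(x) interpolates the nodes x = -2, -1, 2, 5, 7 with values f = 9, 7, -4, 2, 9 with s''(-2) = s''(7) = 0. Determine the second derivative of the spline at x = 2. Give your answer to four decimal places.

3.5138

With m_i denoting the second derivative at x_i, h_i = 1, 3, 3, 2, and Δ_i = (y_(i+1) − y_i)/h_i = -2, -11/3, 2, 7/2:
  1·m_0 + 8·m_1 + 3·m_2 = 6(Δ_1 - Δ_0) = -10
  3·m_1 + 12·m_2 + 3·m_3 = 6(Δ_2 - Δ_1) = 34
  3·m_2 + 10·m_3 + 2·m_4 = 6(Δ_3 - Δ_2) = 9
Natural end conditions: m_0 = m_4 = 0.
Solving the tridiagonal system: m_0 = 0, m_1 = -683/266, m_2 = 1402/399, m_3 = -41/266, m_4 = 0.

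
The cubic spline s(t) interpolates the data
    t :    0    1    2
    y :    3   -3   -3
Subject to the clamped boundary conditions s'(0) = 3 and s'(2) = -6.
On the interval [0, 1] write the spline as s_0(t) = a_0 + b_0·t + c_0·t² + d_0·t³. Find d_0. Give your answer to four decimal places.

Let M_i = s''(x_i). Step sizes h_i = 1, 1; slopes of the chords Δ_i = (y_(i+1) - y_i)/h_i = -6, 0.
  1·M_0 + 4·M_1 + 1·M_2 = 6(Δ_1 - Δ_0) = 36
Clamped end conditions give two more equations: 2h_0·M_0 + h_0·M_1 = 6(Δ_0 - s'(0)) = -54 and h_1·M_1 + 2h_1·M_2 = 6(s'(2) - Δ_1) = -36.
Solving the tridiagonal system: M_0 = -81/2, M_1 = 27, M_2 = -63/2.
On [0, 1], with s_0(t) = a_0 + b_0·t + c_0·t² + d_0·t³: c_0 = M_0/2 = -81/4, d_0 = (M_1 - M_0)/(6h_0) = 45/4, b_0 = Δ_0 - h_0(2M_0 + M_1)/6 = 3.

11.2500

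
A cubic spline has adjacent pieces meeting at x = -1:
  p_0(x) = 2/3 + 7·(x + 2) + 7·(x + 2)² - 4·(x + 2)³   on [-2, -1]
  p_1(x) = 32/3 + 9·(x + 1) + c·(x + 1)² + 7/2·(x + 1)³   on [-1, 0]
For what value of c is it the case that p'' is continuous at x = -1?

p_0''(x) = 14 - 24·(x + 2), so p_0''(-1) = -10. On the right, p_1''(-1) = 2c, so c = -5.

-5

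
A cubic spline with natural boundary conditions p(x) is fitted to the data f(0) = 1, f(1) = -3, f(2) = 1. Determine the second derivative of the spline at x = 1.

12

Let M_i = p''(x_i). Step sizes h_i = 1, 1; slopes of the chords Δ_i = (y_(i+1) - y_i)/h_i = -4, 4.
  1·M_0 + 4·M_1 + 1·M_2 = 6(Δ_1 - Δ_0) = 48
Natural end conditions: M_0 = M_2 = 0.
Hence M_0 = 0, M_1 = 12, M_2 = 0.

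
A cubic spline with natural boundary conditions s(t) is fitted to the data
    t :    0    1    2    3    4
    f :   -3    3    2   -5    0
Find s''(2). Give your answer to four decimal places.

-12.4286

Let m_i = s''(x_i). Step sizes h_i = 1, 1, 1, 1; slopes of the chords Δ_i = (y_(i+1) - y_i)/h_i = 6, -1, -7, 5.
  1·m_0 + 4·m_1 + 1·m_2 = 6(Δ_1 - Δ_0) = -42
  1·m_1 + 4·m_2 + 1·m_3 = 6(Δ_2 - Δ_1) = -36
  1·m_2 + 4·m_3 + 1·m_4 = 6(Δ_3 - Δ_2) = 72
Natural end conditions: m_0 = m_4 = 0.
Solving: m_0 = 0, m_1 = -207/28, m_2 = -87/7, m_3 = 591/28, m_4 = 0.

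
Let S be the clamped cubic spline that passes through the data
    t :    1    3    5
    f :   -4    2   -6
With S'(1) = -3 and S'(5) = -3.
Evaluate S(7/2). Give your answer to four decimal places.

Let M_i = S''(x_i). Step sizes h_i = 2, 2; slopes of the chords Δ_i = (y_(i+1) - y_i)/h_i = 3, -4.
  2·M_0 + 8·M_1 + 2·M_2 = 6(Δ_1 - Δ_0) = -42
Clamped end conditions give two more equations: 2h_0·M_0 + h_0·M_1 = 6(Δ_0 - S'(1)) = 36 and h_1·M_1 + 2h_1·M_2 = 6(S'(5) - Δ_1) = 6.
Solving: M_0 = 57/4, M_1 = -21/2, M_2 = 27/4.
On [3, 5], S(t) = 2 + 3/4·(t - 3) - 21/4·(t - 3)² + 23/16·(t - 3)³.
With (t - 3) = 1/2: S(7/2) = 159/128.

1.2422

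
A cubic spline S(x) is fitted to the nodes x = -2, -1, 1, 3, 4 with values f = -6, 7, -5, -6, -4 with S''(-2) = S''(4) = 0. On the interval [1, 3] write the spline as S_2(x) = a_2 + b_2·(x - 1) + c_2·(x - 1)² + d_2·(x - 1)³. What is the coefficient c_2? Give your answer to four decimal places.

4.9500

Let M_i = S''(x_i). Step sizes h_i = 1, 2, 2, 1; slopes of the chords Δ_i = (y_(i+1) - y_i)/h_i = 13, -6, -1/2, 2.
  1·M_0 + 6·M_1 + 2·M_2 = 6(Δ_1 - Δ_0) = -114
  2·M_1 + 8·M_2 + 2·M_3 = 6(Δ_2 - Δ_1) = 33
  2·M_2 + 6·M_3 + 1·M_4 = 6(Δ_3 - Δ_2) = 15
Natural end conditions: M_0 = M_4 = 0.
Solving the tridiagonal system: M_0 = 0, M_1 = -223/10, M_2 = 99/10, M_3 = -4/5, M_4 = 0.
On [1, 3], with S_2(x) = a_2 + b_2·(x - 1) + c_2·(x - 1)² + d_2·(x - 1)³: c_2 = M_2/2 = 99/20, d_2 = (M_3 - M_2)/(6h_2) = -107/120, b_2 = Δ_2 - h_2(2M_2 + M_3)/6 = -41/6.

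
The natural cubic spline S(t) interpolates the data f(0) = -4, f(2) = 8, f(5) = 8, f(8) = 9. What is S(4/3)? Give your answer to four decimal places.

Let M_i = S''(x_i). Step sizes h_i = 2, 3, 3; slopes of the chords Δ_i = (y_(i+1) - y_i)/h_i = 6, 0, 1/3.
  2·M_0 + 10·M_1 + 3·M_2 = 6(Δ_1 - Δ_0) = -36
  3·M_1 + 12·M_2 + 3·M_3 = 6(Δ_2 - Δ_1) = 2
Natural end conditions: M_0 = M_3 = 0.
Hence M_0 = 0, M_1 = -146/37, M_2 = 128/111, M_3 = 0.
On [0, 2], S(t) = -4 + 812/111·t + 0·t² - 73/222·t³.
With t = 4/3: S(4/3) = 14908/2997.

4.9743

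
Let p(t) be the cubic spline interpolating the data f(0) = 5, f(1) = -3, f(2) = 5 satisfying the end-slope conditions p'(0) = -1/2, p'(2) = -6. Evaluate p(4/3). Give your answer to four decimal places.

Write M_i for p''(x_i). With h_i = 1, 1 and divided differences Δ_i = -8, 8, the continuity of p' gives the tridiagonal system
  1·M_0 + 4·M_1 + 1·M_2 = 6(Δ_1 - Δ_0) = 96
Clamped end conditions give two more equations: 2h_0·M_0 + h_0·M_1 = 6(Δ_0 - p'(0)) = -45 and h_1·M_1 + 2h_1·M_2 = 6(p'(2) - Δ_1) = -84.
Forward elimination and back-substitution give M_0 = -197/4, M_1 = 107/2, M_2 = -275/4.
On [1, 2], p(t) = -3 + 13/8·(t - 1) + 107/4·(t - 1)² - 163/8·(t - 1)³.
With (t - 1) = 1/3: p(4/3) = -13/54.

-0.2407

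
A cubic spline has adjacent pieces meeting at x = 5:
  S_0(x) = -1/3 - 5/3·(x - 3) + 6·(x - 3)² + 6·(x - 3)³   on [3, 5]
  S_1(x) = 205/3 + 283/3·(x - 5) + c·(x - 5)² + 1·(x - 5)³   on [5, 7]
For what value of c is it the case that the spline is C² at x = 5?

S_0''(x) = 12 + 36·(x - 3), so S_0''(5) = 84. On the right, S_1''(5) = 2c, so c = 42.

42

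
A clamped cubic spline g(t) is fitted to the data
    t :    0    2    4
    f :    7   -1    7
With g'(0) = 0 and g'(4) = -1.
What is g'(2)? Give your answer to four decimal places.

Let M_i = g''(x_i). Step sizes h_i = 2, 2; slopes of the chords Δ_i = (y_(i+1) - y_i)/h_i = -4, 4.
  2·M_0 + 8·M_1 + 2·M_2 = 6(Δ_1 - Δ_0) = 48
Clamped end conditions give two more equations: 2h_0·M_0 + h_0·M_1 = 6(Δ_0 - g'(0)) = -24 and h_1·M_1 + 2h_1·M_2 = 6(g'(4) - Δ_1) = -30.
Forward elimination and back-substitution give M_0 = -49/4, M_1 = 25/2, M_2 = -55/4.
On [2, 4], g'(t) = b_1 + 2c_1·(t - 2) + 3d_1·(t - 2)² with b_1 = Δ_1 - h_1(2M_1 + M_2)/6 = 1/4, c_1 = M_1/2 = 25/4, d_1 = (M_2 - M_1)/(6h_1) = -35/16. So g'(2) = 1/4.

0.2500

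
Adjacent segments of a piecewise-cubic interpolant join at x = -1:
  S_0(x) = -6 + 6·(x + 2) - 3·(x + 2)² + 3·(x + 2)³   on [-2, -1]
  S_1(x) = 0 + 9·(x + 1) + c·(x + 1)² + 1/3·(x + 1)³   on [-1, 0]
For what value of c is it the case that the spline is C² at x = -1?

6

S_0''(x) = -6 + 18·(x + 2), so S_0''(-1) = 12. On the right, S_1''(-1) = 2c, so c = 6.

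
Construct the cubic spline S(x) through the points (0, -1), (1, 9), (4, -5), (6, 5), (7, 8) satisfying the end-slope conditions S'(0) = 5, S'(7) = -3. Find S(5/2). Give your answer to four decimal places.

5.6689

Put m_i = S'' at the i-th knot. Here h = (1, 3, 2, 1) and Δ = (10, -14/3, 5, 3), so the interior equations h_(i-1)·m_(i-1) + 2(h_(i-1)+h_i)·m_i + h_i·m_(i+1) = 6(Δ_i − Δ_(i-1)) read
  1·m_0 + 8·m_1 + 3·m_2 = 6(Δ_1 - Δ_0) = -88
  3·m_1 + 10·m_2 + 2·m_3 = 6(Δ_2 - Δ_1) = 58
  2·m_2 + 6·m_3 + 1·m_4 = 6(Δ_3 - Δ_2) = -12
Clamped end conditions give two more equations: 2h_0·m_0 + h_0·m_1 = 6(Δ_0 - S'(0)) = 30 and h_3·m_3 + 2h_3·m_4 = 6(S'(7) - Δ_3) = -36.
Hence m_0 = 898/37, m_1 = -686/37, m_2 = 1334/111, m_3 = -364/111, m_4 = -1816/111.
On [1, 4], S(x) = 9 + 291/37·(x - 1) - 343/37·(x - 1)² + 1696/999·(x - 1)³.
With (x - 1) = 3/2: S(5/2) = 839/148.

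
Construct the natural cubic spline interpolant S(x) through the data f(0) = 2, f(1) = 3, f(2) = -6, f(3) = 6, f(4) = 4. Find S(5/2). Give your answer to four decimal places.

Let M_i = S''(x_i). Step sizes h_i = 1, 1, 1, 1; slopes of the chords Δ_i = (y_(i+1) - y_i)/h_i = 1, -9, 12, -2.
  1·M_0 + 4·M_1 + 1·M_2 = 6(Δ_1 - Δ_0) = -60
  1·M_1 + 4·M_2 + 1·M_3 = 6(Δ_2 - Δ_1) = 126
  1·M_2 + 4·M_3 + 1·M_4 = 6(Δ_3 - Δ_2) = -84
Natural end conditions: M_0 = M_4 = 0.
Solving: M_0 = 0, M_1 = -186/7, M_2 = 324/7, M_3 = -228/7, M_4 = 0.
On [2, 3], S(x) = -6 + 2·(x - 2) + 162/7·(x - 2)² - 92/7·(x - 2)³.
With (x - 2) = 1/2: S(5/2) = -6/7.

-0.8571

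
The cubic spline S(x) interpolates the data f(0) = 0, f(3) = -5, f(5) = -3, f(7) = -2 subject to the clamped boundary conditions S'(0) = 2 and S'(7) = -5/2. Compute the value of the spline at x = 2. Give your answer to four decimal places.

-2.7668

With M_i denoting the second derivative at x_i, h_i = 3, 2, 2, and Δ_i = (y_(i+1) − y_i)/h_i = -5/3, 1, 1/2:
  3·M_0 + 10·M_1 + 2·M_2 = 6(Δ_1 - Δ_0) = 16
  2·M_1 + 8·M_2 + 2·M_3 = 6(Δ_2 - Δ_1) = -3
Clamped end conditions give two more equations: 2h_0·M_0 + h_0·M_1 = 6(Δ_0 - S'(0)) = -22 and h_2·M_2 + 2h_2·M_3 = 6(S'(7) - Δ_2) = -18.
Solving the tridiagonal system: M_0 = -584/111, M_1 = 118/37, M_2 = -2/37, M_3 = -331/74.
On [0, 3], S(x) = 0 + 2·x - 292/111·x² + 469/999·x³.
With x = 2: S(2) = -2764/999.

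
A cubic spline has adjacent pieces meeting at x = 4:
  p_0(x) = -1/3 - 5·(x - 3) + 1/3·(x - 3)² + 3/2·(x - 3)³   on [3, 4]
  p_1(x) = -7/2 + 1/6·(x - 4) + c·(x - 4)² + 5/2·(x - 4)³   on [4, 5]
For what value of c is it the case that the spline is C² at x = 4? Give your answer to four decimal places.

4.8333

p_0''(x) = 2/3 + 9·(x - 3), so p_0''(4) = 29/3. On the right, p_1''(4) = 2c, so c = 29/6.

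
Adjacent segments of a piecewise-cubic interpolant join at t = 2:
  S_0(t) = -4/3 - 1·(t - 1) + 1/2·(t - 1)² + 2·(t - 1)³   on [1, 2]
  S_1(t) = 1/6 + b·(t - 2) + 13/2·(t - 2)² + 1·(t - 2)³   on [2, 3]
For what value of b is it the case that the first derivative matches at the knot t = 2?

S_0'(t) = -1 + 1·(t - 1) + 6·(t - 1)², so S_0'(2) = 6. On the right, S_1'(2) = b, so b = 6.

6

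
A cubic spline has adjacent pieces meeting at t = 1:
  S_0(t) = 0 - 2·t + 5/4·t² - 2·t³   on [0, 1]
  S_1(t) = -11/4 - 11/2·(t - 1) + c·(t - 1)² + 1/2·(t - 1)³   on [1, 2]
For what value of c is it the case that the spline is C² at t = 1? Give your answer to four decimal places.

-4.7500

S_0''(t) = 5/2 - 12·t, so S_0''(1) = -19/2. On the right, S_1''(1) = 2c, so c = -19/4.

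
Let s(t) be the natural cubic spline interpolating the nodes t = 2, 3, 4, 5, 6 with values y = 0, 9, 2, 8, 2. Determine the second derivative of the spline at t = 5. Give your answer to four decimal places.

-26.5714

Write M_i for s''(x_i). With h_i = 1, 1, 1, 1 and divided differences Δ_i = 9, -7, 6, -6, the continuity of s' gives the tridiagonal system
  1·M_0 + 4·M_1 + 1·M_2 = 6(Δ_1 - Δ_0) = -96
  1·M_1 + 4·M_2 + 1·M_3 = 6(Δ_2 - Δ_1) = 78
  1·M_2 + 4·M_3 + 1·M_4 = 6(Δ_3 - Δ_2) = -72
Natural end conditions: M_0 = M_4 = 0.
Solving the tridiagonal system: M_0 = 0, M_1 = -228/7, M_2 = 240/7, M_3 = -186/7, M_4 = 0.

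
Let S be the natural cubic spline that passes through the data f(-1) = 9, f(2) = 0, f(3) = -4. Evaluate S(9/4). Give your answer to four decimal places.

-0.9590

Put M_i = S'' at the i-th knot. Here h = (3, 1) and Δ = (-3, -4), so the interior equations h_(i-1)·M_(i-1) + 2(h_(i-1)+h_i)·M_i + h_i·M_(i+1) = 6(Δ_i − Δ_(i-1)) read
  3·M_0 + 8·M_1 + 1·M_2 = 6(Δ_1 - Δ_0) = -6
Natural end conditions: M_0 = M_2 = 0.
Solving the tridiagonal system: M_0 = 0, M_1 = -3/4, M_2 = 0.
On [2, 3], S(t) = 0 - 15/4·(t - 2) - 3/8·(t - 2)² + 1/8·(t - 2)³.
With (t - 2) = 1/4: S(9/4) = -491/512.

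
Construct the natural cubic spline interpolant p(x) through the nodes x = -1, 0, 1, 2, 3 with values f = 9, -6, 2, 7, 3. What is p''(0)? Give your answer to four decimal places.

With M_i denoting the second derivative at x_i, h_i = 1, 1, 1, 1, and Δ_i = (y_(i+1) − y_i)/h_i = -15, 8, 5, -4:
  1·M_0 + 4·M_1 + 1·M_2 = 6(Δ_1 - Δ_0) = 138
  1·M_1 + 4·M_2 + 1·M_3 = 6(Δ_2 - Δ_1) = -18
  1·M_2 + 4·M_3 + 1·M_4 = 6(Δ_3 - Δ_2) = -54
Natural end conditions: M_0 = M_4 = 0.
Solving: M_0 = 0, M_1 = 261/7, M_2 = -78/7, M_3 = -75/7, M_4 = 0.

37.2857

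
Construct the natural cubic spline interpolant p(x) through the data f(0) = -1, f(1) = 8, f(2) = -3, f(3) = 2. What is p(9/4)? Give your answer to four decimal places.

With M_i denoting the second derivative at x_i, h_i = 1, 1, 1, and Δ_i = (y_(i+1) − y_i)/h_i = 9, -11, 5:
  1·M_0 + 4·M_1 + 1·M_2 = 6(Δ_1 - Δ_0) = -120
  1·M_1 + 4·M_2 + 1·M_3 = 6(Δ_2 - Δ_1) = 96
Natural end conditions: M_0 = M_3 = 0.
Solving the tridiagonal system: M_0 = 0, M_1 = -192/5, M_2 = 168/5, M_3 = 0.
On [2, 3], p(x) = -3 - 31/5·(x - 2) + 84/5·(x - 2)² - 28/5·(x - 2)³.
With (x - 2) = 1/4: p(9/4) = -287/80.

-3.5875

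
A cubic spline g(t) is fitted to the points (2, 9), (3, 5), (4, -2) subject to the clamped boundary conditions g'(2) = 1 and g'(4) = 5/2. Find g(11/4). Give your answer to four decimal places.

6.9551

Let m_i = g''(x_i). Step sizes h_i = 1, 1; slopes of the chords Δ_i = (y_(i+1) - y_i)/h_i = -4, -7.
  1·m_0 + 4·m_1 + 1·m_2 = 6(Δ_1 - Δ_0) = -18
Clamped end conditions give two more equations: 2h_0·m_0 + h_0·m_1 = 6(Δ_0 - g'(2)) = -30 and h_1·m_1 + 2h_1·m_2 = 6(g'(4) - Δ_1) = 57.
Hence m_0 = -39/4, m_1 = -21/2, m_2 = 135/4.
On [2, 3], g(t) = 9 + 1·(t - 2) - 39/8·(t - 2)² - 1/8·(t - 2)³.
With (t - 2) = 3/4: g(11/4) = 3561/512.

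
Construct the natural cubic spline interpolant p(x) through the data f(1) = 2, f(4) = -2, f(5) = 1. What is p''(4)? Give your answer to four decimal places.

Put M_i = p'' at the i-th knot. Here h = (3, 1) and Δ = (-4/3, 3), so the interior equations h_(i-1)·M_(i-1) + 2(h_(i-1)+h_i)·M_i + h_i·M_(i+1) = 6(Δ_i − Δ_(i-1)) read
  3·M_0 + 8·M_1 + 1·M_2 = 6(Δ_1 - Δ_0) = 26
Natural end conditions: M_0 = M_2 = 0.
Forward elimination and back-substitution give M_0 = 0, M_1 = 13/4, M_2 = 0.

3.2500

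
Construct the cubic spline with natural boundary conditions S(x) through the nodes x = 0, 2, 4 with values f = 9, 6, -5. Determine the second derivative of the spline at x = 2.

-3

Write m_i for S''(x_i). With h_i = 2, 2 and divided differences Δ_i = -3/2, -11/2, the continuity of S' gives the tridiagonal system
  2·m_0 + 8·m_1 + 2·m_2 = 6(Δ_1 - Δ_0) = -24
Natural end conditions: m_0 = m_2 = 0.
Solving the tridiagonal system: m_0 = 0, m_1 = -3, m_2 = 0.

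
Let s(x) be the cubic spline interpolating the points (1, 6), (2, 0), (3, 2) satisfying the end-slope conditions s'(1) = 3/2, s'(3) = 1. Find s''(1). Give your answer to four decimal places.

-34.7500

Let M_i = s''(x_i). Step sizes h_i = 1, 1; slopes of the chords Δ_i = (y_(i+1) - y_i)/h_i = -6, 2.
  1·M_0 + 4·M_1 + 1·M_2 = 6(Δ_1 - Δ_0) = 48
Clamped end conditions give two more equations: 2h_0·M_0 + h_0·M_1 = 6(Δ_0 - s'(1)) = -45 and h_1·M_1 + 2h_1·M_2 = 6(s'(3) - Δ_1) = -6.
Solving the tridiagonal system: M_0 = -139/4, M_1 = 49/2, M_2 = -61/4.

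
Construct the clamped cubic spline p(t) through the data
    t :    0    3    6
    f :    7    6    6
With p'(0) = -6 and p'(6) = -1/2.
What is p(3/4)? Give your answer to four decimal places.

4.1191

Put σ_i = p'' at the i-th knot. Here h = (3, 3) and Δ = (-1/3, 0), so the interior equations h_(i-1)·σ_(i-1) + 2(h_(i-1)+h_i)·σ_i + h_i·σ_(i+1) = 6(Δ_i − Δ_(i-1)) read
  3·σ_0 + 12·σ_1 + 3·σ_2 = 6(Δ_1 - Δ_0) = 2
Clamped end conditions give two more equations: 2h_0·σ_0 + h_0·σ_1 = 6(Δ_0 - p'(0)) = 34 and h_1·σ_1 + 2h_1·σ_2 = 6(p'(6) - Δ_1) = -3.
Forward elimination and back-substitution give σ_0 = 77/12, σ_1 = -3/2, σ_2 = 1/4.
On [0, 3], p(t) = 7 - 6·t + 77/24·t² - 95/216·t³.
With t = 3/4: p(3/4) = 2109/512.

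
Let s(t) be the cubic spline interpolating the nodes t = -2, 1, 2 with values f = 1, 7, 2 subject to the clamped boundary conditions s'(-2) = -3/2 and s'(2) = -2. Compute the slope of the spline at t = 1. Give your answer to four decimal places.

With σ_i denoting the second derivative at x_i, h_i = 3, 1, and Δ_i = (y_(i+1) − y_i)/h_i = 2, -5:
  3·σ_0 + 8·σ_1 + 1·σ_2 = 6(Δ_1 - Δ_0) = -42
Clamped end conditions give two more equations: 2h_0·σ_0 + h_0·σ_1 = 6(Δ_0 - s'(-2)) = 21 and h_1·σ_1 + 2h_1·σ_2 = 6(s'(2) - Δ_1) = 18.
Solving the tridiagonal system: σ_0 = 69/8, σ_1 = -41/4, σ_2 = 113/8.
On [1, 2], s'(t) = b_1 + 2c_1·(t - 1) + 3d_1·(t - 1)² with b_1 = Δ_1 - h_1(2σ_1 + σ_2)/6 = -63/16, c_1 = σ_1/2 = -41/8, d_1 = (σ_2 - σ_1)/(6h_1) = 65/16. So s'(1) = -63/16.

-3.9375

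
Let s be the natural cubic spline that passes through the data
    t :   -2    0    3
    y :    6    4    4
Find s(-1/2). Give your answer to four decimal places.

Write M_i for s''(x_i). With h_i = 2, 3 and divided differences Δ_i = -1, 0, the continuity of s' gives the tridiagonal system
  2·M_0 + 10·M_1 + 3·M_2 = 6(Δ_1 - Δ_0) = 6
Natural end conditions: M_0 = M_2 = 0.
Solving: M_0 = 0, M_1 = 3/5, M_2 = 0.
On [-2, 0], s(t) = 6 - 6/5·(t + 2) + 0·(t + 2)² + 1/20·(t + 2)³.
With (t + 2) = 3/2: s(-1/2) = 699/160.

4.3688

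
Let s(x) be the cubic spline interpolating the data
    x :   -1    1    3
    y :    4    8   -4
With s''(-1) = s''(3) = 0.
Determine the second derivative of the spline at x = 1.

-6

Write M_i for s''(x_i). With h_i = 2, 2 and divided differences Δ_i = 2, -6, the continuity of s' gives the tridiagonal system
  2·M_0 + 8·M_1 + 2·M_2 = 6(Δ_1 - Δ_0) = -48
Natural end conditions: M_0 = M_2 = 0.
Solving the tridiagonal system: M_0 = 0, M_1 = -6, M_2 = 0.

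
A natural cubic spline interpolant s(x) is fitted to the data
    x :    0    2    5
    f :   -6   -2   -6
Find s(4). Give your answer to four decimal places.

Write M_i for s''(x_i). With h_i = 2, 3 and divided differences Δ_i = 2, -4/3, the continuity of s' gives the tridiagonal system
  2·M_0 + 10·M_1 + 3·M_2 = 6(Δ_1 - Δ_0) = -20
Natural end conditions: M_0 = M_2 = 0.
Solving the tridiagonal system: M_0 = 0, M_1 = -2, M_2 = 0.
On [2, 5], s(x) = -2 + 2/3·(x - 2) - 1·(x - 2)² + 1/9·(x - 2)³.
With (x - 2) = 2: s(4) = -34/9.

-3.7778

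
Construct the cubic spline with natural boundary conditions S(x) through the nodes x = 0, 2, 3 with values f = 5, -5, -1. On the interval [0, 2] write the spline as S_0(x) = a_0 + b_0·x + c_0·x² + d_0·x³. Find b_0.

Let M_i = S''(x_i). Step sizes h_i = 2, 1; slopes of the chords Δ_i = (y_(i+1) - y_i)/h_i = -5, 4.
  2·M_0 + 6·M_1 + 1·M_2 = 6(Δ_1 - Δ_0) = 54
Natural end conditions: M_0 = M_2 = 0.
Solving: M_0 = 0, M_1 = 9, M_2 = 0.
On [0, 2], with S_0(x) = a_0 + b_0·x + c_0·x² + d_0·x³: c_0 = M_0/2 = 0, d_0 = (M_1 - M_0)/(6h_0) = 3/4, b_0 = Δ_0 - h_0(2M_0 + M_1)/6 = -8.

-8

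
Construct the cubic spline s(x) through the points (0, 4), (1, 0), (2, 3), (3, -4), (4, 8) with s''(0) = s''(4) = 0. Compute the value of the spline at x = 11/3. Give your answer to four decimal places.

Let M_i = s''(x_i). Step sizes h_i = 1, 1, 1, 1; slopes of the chords Δ_i = (y_(i+1) - y_i)/h_i = -4, 3, -7, 12.
  1·M_0 + 4·M_1 + 1·M_2 = 6(Δ_1 - Δ_0) = 42
  1·M_1 + 4·M_2 + 1·M_3 = 6(Δ_2 - Δ_1) = -60
  1·M_2 + 4·M_3 + 1·M_4 = 6(Δ_3 - Δ_2) = 114
Natural end conditions: M_0 = M_4 = 0.
Solving: M_0 = 0, M_1 = 123/7, M_2 = -198/7, M_3 = 249/7, M_4 = 0.
On [3, 4], s(x) = -4 + 1/7·(x - 3) + 249/14·(x - 3)² - 83/14·(x - 3)³.
With (x - 3) = 2/3: s(11/3) = 424/189.

2.2434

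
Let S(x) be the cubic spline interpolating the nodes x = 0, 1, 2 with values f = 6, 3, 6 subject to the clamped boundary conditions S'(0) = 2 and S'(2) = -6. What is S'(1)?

Put M_i = S'' at the i-th knot. Here h = (1, 1) and Δ = (-3, 3), so the interior equations h_(i-1)·M_(i-1) + 2(h_(i-1)+h_i)·M_i + h_i·M_(i+1) = 6(Δ_i − Δ_(i-1)) read
  1·M_0 + 4·M_1 + 1·M_2 = 6(Δ_1 - Δ_0) = 36
Clamped end conditions give two more equations: 2h_0·M_0 + h_0·M_1 = 6(Δ_0 - S'(0)) = -30 and h_1·M_1 + 2h_1·M_2 = 6(S'(2) - Δ_1) = -54.
Solving: M_0 = -28, M_1 = 26, M_2 = -40.
On [1, 2], S'(x) = b_1 + 2c_1·(x - 1) + 3d_1·(x - 1)² with b_1 = Δ_1 - h_1(2M_1 + M_2)/6 = 1, c_1 = M_1/2 = 13, d_1 = (M_2 - M_1)/(6h_1) = -11. So S'(1) = 1.

1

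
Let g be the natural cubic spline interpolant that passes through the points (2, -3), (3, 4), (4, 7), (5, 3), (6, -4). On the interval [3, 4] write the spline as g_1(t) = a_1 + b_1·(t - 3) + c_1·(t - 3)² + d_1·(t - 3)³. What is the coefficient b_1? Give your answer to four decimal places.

5.7500

Write M_i for g''(x_i). With h_i = 1, 1, 1, 1 and divided differences Δ_i = 7, 3, -4, -7, the continuity of g' gives the tridiagonal system
  1·M_0 + 4·M_1 + 1·M_2 = 6(Δ_1 - Δ_0) = -24
  1·M_1 + 4·M_2 + 1·M_3 = 6(Δ_2 - Δ_1) = -42
  1·M_2 + 4·M_3 + 1·M_4 = 6(Δ_3 - Δ_2) = -18
Natural end conditions: M_0 = M_4 = 0.
Solving the tridiagonal system: M_0 = 0, M_1 = -15/4, M_2 = -9, M_3 = -9/4, M_4 = 0.
On [3, 4], with g_1(t) = a_1 + b_1·(t - 3) + c_1·(t - 3)² + d_1·(t - 3)³: c_1 = M_1/2 = -15/8, d_1 = (M_2 - M_1)/(6h_1) = -7/8, b_1 = Δ_1 - h_1(2M_1 + M_2)/6 = 23/4.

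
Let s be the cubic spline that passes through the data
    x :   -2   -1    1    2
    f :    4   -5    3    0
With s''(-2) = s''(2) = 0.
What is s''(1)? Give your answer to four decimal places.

Write M_i for s''(x_i). With h_i = 1, 2, 1 and divided differences Δ_i = -9, 4, -3, the continuity of s' gives the tridiagonal system
  1·M_0 + 6·M_1 + 2·M_2 = 6(Δ_1 - Δ_0) = 78
  2·M_1 + 6·M_2 + 1·M_3 = 6(Δ_2 - Δ_1) = -42
Natural end conditions: M_0 = M_3 = 0.
Solving: M_0 = 0, M_1 = 69/4, M_2 = -51/4, M_3 = 0.

-12.7500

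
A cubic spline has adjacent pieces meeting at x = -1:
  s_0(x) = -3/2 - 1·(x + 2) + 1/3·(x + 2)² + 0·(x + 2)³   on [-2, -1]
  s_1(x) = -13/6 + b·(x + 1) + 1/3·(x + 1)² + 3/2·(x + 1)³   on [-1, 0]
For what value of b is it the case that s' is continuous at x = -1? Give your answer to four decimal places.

-0.3333

s_0'(x) = -1 + 2/3·(x + 2) + 0·(x + 2)², so s_0'(-1) = -1/3. On the right, s_1'(-1) = b, so b = -1/3.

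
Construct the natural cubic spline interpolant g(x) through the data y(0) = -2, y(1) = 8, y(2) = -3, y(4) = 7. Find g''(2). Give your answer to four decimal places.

Put M_i = g'' at the i-th knot. Here h = (1, 1, 2) and Δ = (10, -11, 5), so the interior equations h_(i-1)·M_(i-1) + 2(h_(i-1)+h_i)·M_i + h_i·M_(i+1) = 6(Δ_i − Δ_(i-1)) read
  1·M_0 + 4·M_1 + 1·M_2 = 6(Δ_1 - Δ_0) = -126
  1·M_1 + 6·M_2 + 2·M_3 = 6(Δ_2 - Δ_1) = 96
Natural end conditions: M_0 = M_3 = 0.
Hence M_0 = 0, M_1 = -852/23, M_2 = 510/23, M_3 = 0.

22.1739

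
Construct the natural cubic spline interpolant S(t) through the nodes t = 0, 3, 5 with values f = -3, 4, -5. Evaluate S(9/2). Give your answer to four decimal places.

-2.1094

Let σ_i = S''(x_i). Step sizes h_i = 3, 2; slopes of the chords Δ_i = (y_(i+1) - y_i)/h_i = 7/3, -9/2.
  3·σ_0 + 10·σ_1 + 2·σ_2 = 6(Δ_1 - Δ_0) = -41
Natural end conditions: σ_0 = σ_2 = 0.
Solving the tridiagonal system: σ_0 = 0, σ_1 = -41/10, σ_2 = 0.
On [3, 5], S(t) = 4 - 53/30·(t - 3) - 41/20·(t - 3)² + 41/120·(t - 3)³.
With (t - 3) = 3/2: S(9/2) = -135/64.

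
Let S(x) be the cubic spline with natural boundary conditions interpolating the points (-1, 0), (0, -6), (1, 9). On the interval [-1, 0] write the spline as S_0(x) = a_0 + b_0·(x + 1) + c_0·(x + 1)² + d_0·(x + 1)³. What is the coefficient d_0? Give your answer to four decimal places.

With σ_i denoting the second derivative at x_i, h_i = 1, 1, and Δ_i = (y_(i+1) − y_i)/h_i = -6, 15:
  1·σ_0 + 4·σ_1 + 1·σ_2 = 6(Δ_1 - Δ_0) = 126
Natural end conditions: σ_0 = σ_2 = 0.
Hence σ_0 = 0, σ_1 = 63/2, σ_2 = 0.
On [-1, 0], with S_0(x) = a_0 + b_0·(x + 1) + c_0·(x + 1)² + d_0·(x + 1)³: c_0 = σ_0/2 = 0, d_0 = (σ_1 - σ_0)/(6h_0) = 21/4, b_0 = Δ_0 - h_0(2σ_0 + σ_1)/6 = -45/4.

5.2500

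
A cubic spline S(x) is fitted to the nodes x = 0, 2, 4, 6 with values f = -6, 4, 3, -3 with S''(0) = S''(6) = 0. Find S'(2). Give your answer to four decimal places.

With M_i denoting the second derivative at x_i, h_i = 2, 2, 2, and Δ_i = (y_(i+1) − y_i)/h_i = 5, -1/2, -3:
  2·M_0 + 8·M_1 + 2·M_2 = 6(Δ_1 - Δ_0) = -33
  2·M_1 + 8·M_2 + 2·M_3 = 6(Δ_2 - Δ_1) = -15
Natural end conditions: M_0 = M_3 = 0.
Solving: M_0 = 0, M_1 = -39/10, M_2 = -9/10, M_3 = 0.
On [2, 4], S'(x) = b_1 + 2c_1·(x - 2) + 3d_1·(x - 2)² with b_1 = Δ_1 - h_1(2M_1 + M_2)/6 = 12/5, c_1 = M_1/2 = -39/20, d_1 = (M_2 - M_1)/(6h_1) = 1/4. So S'(2) = 12/5.

2.4000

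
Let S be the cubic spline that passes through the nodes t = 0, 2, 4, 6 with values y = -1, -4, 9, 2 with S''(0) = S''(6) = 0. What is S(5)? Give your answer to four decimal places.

Put M_i = S'' at the i-th knot. Here h = (2, 2, 2) and Δ = (-3/2, 13/2, -7/2), so the interior equations h_(i-1)·M_(i-1) + 2(h_(i-1)+h_i)·M_i + h_i·M_(i+1) = 6(Δ_i − Δ_(i-1)) read
  2·M_0 + 8·M_1 + 2·M_2 = 6(Δ_1 - Δ_0) = 48
  2·M_1 + 8·M_2 + 2·M_3 = 6(Δ_2 - Δ_1) = -60
Natural end conditions: M_0 = M_3 = 0.
Solving the tridiagonal system: M_0 = 0, M_1 = 42/5, M_2 = -48/5, M_3 = 0.
On [4, 6], S(t) = 9 + 29/10·(t - 4) - 24/5·(t - 4)² + 4/5·(t - 4)³.
With (t - 4) = 1: S(5) = 79/10.

7.9000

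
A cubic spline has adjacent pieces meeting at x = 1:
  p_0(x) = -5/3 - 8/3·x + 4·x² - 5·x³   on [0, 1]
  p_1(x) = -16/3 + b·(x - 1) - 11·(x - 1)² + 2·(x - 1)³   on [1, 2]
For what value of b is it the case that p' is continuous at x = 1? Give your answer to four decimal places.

p_0'(x) = -8/3 + 8·x - 15·x², so p_0'(1) = -29/3. On the right, p_1'(1) = b, so b = -29/3.

-9.6667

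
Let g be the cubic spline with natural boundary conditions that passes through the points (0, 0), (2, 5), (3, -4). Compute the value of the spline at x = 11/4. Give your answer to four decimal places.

-1.3008

Let m_i = g''(x_i). Step sizes h_i = 2, 1; slopes of the chords Δ_i = (y_(i+1) - y_i)/h_i = 5/2, -9.
  2·m_0 + 6·m_1 + 1·m_2 = 6(Δ_1 - Δ_0) = -69
Natural end conditions: m_0 = m_2 = 0.
Solving: m_0 = 0, m_1 = -23/2, m_2 = 0.
On [2, 3], g(x) = 5 - 31/6·(x - 2) - 23/4·(x - 2)² + 23/12·(x - 2)³.
With (x - 2) = 3/4: g(11/4) = -333/256.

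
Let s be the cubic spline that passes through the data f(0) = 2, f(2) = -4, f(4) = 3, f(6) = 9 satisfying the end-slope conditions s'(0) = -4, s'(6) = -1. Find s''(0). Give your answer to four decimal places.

Put M_i = s'' at the i-th knot. Here h = (2, 2, 2) and Δ = (-3, 7/2, 3), so the interior equations h_(i-1)·M_(i-1) + 2(h_(i-1)+h_i)·M_i + h_i·M_(i+1) = 6(Δ_i − Δ_(i-1)) read
  2·M_0 + 8·M_1 + 2·M_2 = 6(Δ_1 - Δ_0) = 39
  2·M_1 + 8·M_2 + 2·M_3 = 6(Δ_2 - Δ_1) = -3
Clamped end conditions give two more equations: 2h_0·M_0 + h_0·M_1 = 6(Δ_0 - s'(0)) = 6 and h_2·M_2 + 2h_2·M_3 = 6(s'(6) - Δ_2) = -24.
Forward elimination and back-substitution give M_0 = -11/10, M_1 = 26/5, M_2 = -1/5, M_3 = -59/10.

-1.1000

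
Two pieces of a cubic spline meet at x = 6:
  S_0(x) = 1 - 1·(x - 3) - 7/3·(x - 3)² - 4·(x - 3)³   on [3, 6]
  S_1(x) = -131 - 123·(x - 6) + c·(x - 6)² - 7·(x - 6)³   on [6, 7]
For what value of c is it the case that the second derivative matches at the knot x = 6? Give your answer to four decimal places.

-38.3333

S_0''(x) = -14/3 - 24·(x - 3), so S_0''(6) = -230/3. On the right, S_1''(6) = 2c, so c = -115/3.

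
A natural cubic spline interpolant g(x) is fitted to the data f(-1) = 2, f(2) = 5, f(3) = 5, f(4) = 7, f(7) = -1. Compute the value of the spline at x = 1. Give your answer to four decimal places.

Write M_i for g''(x_i). With h_i = 3, 1, 1, 3 and divided differences Δ_i = 1, 0, 2, -8/3, the continuity of g' gives the tridiagonal system
  3·M_0 + 8·M_1 + 1·M_2 = 6(Δ_1 - Δ_0) = -6
  1·M_1 + 4·M_2 + 1·M_3 = 6(Δ_2 - Δ_1) = 12
  1·M_2 + 8·M_3 + 3·M_4 = 6(Δ_3 - Δ_2) = -28
Natural end conditions: M_0 = M_4 = 0.
Solving: M_0 = 0, M_1 = -31/24, M_2 = 13/3, M_3 = -97/24, M_4 = 0.
On [-1, 2], g(x) = 2 + 79/48·(x + 1) + 0·(x + 1)² - 31/432·(x + 1)³.
With (x + 1) = 2: g(1) = 1019/216.

4.7176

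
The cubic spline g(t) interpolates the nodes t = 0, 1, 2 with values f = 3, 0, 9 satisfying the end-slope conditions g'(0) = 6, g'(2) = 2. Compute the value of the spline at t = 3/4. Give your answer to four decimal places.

Put M_i = g'' at the i-th knot. Here h = (1, 1) and Δ = (-3, 9), so the interior equations h_(i-1)·M_(i-1) + 2(h_(i-1)+h_i)·M_i + h_i·M_(i+1) = 6(Δ_i − Δ_(i-1)) read
  1·M_0 + 4·M_1 + 1·M_2 = 6(Δ_1 - Δ_0) = 72
Clamped end conditions give two more equations: 2h_0·M_0 + h_0·M_1 = 6(Δ_0 - g'(0)) = -54 and h_1·M_1 + 2h_1·M_2 = 6(g'(2) - Δ_1) = -42.
Solving: M_0 = -47, M_1 = 40, M_2 = -41.
On [0, 1], g(t) = 3 + 6·t - 47/2·t² + 29/2·t³.
With t = 3/4: g(3/4) = 51/128.

0.3984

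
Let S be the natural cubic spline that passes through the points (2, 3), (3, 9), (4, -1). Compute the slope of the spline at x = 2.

10

Put M_i = S'' at the i-th knot. Here h = (1, 1) and Δ = (6, -10), so the interior equations h_(i-1)·M_(i-1) + 2(h_(i-1)+h_i)·M_i + h_i·M_(i+1) = 6(Δ_i − Δ_(i-1)) read
  1·M_0 + 4·M_1 + 1·M_2 = 6(Δ_1 - Δ_0) = -96
Natural end conditions: M_0 = M_2 = 0.
Hence M_0 = 0, M_1 = -24, M_2 = 0.
On [2, 3], S'(x) = b_0 + 2c_0·(x - 2) + 3d_0·(x - 2)² with b_0 = Δ_0 - h_0(2M_0 + M_1)/6 = 10, c_0 = M_0/2 = 0, d_0 = (M_1 - M_0)/(6h_0) = -4. So S'(2) = 10.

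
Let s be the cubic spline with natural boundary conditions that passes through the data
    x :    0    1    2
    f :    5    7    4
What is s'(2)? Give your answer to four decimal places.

Put m_i = s'' at the i-th knot. Here h = (1, 1) and Δ = (2, -3), so the interior equations h_(i-1)·m_(i-1) + 2(h_(i-1)+h_i)·m_i + h_i·m_(i+1) = 6(Δ_i − Δ_(i-1)) read
  1·m_0 + 4·m_1 + 1·m_2 = 6(Δ_1 - Δ_0) = -30
Natural end conditions: m_0 = m_2 = 0.
Hence m_0 = 0, m_1 = -15/2, m_2 = 0.
On [1, 2], s'(x) = b_1 + 2c_1·(x - 1) + 3d_1·(x - 1)² with b_1 = Δ_1 - h_1(2m_1 + m_2)/6 = -1/2, c_1 = m_1/2 = -15/4, d_1 = (m_2 - m_1)/(6h_1) = 5/4. So s'(2) = -17/4.

-4.2500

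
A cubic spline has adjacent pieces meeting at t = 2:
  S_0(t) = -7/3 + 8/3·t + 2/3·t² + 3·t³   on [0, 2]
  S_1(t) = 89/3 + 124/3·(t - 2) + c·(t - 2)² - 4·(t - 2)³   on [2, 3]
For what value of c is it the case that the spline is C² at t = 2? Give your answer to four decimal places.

18.6667

S_0''(t) = 4/3 + 18·t, so S_0''(2) = 112/3. On the right, S_1''(2) = 2c, so c = 56/3.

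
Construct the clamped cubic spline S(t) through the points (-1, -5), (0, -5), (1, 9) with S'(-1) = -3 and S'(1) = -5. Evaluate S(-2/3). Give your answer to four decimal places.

-6.3704

Write σ_i for S''(x_i). With h_i = 1, 1 and divided differences Δ_i = 0, 14, the continuity of S' gives the tridiagonal system
  1·σ_0 + 4·σ_1 + 1·σ_2 = 6(Δ_1 - Δ_0) = 84
Clamped end conditions give two more equations: 2h_0·σ_0 + h_0·σ_1 = 6(Δ_0 - S'(-1)) = 18 and h_1·σ_1 + 2h_1·σ_2 = 6(S'(1) - Δ_1) = -114.
Solving: σ_0 = -13, σ_1 = 44, σ_2 = -79.
On [-1, 0], S(t) = -5 - 3·(t + 1) - 13/2·(t + 1)² + 19/2·(t + 1)³.
With (t + 1) = 1/3: S(-2/3) = -172/27.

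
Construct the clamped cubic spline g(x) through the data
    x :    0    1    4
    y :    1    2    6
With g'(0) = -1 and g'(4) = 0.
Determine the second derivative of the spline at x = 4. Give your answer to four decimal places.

-1.3333

Let m_i = g''(x_i). Step sizes h_i = 1, 3; slopes of the chords Δ_i = (y_(i+1) - y_i)/h_i = 1, 4/3.
  1·m_0 + 8·m_1 + 3·m_2 = 6(Δ_1 - Δ_0) = 2
Clamped end conditions give two more equations: 2h_0·m_0 + h_0·m_1 = 6(Δ_0 - g'(0)) = 12 and h_1·m_1 + 2h_1·m_2 = 6(g'(4) - Δ_1) = -8.
Solving: m_0 = 6, m_1 = 0, m_2 = -4/3.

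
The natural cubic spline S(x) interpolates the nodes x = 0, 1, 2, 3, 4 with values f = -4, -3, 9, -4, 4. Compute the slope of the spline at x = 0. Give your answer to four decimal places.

Let M_i = S''(x_i). Step sizes h_i = 1, 1, 1, 1; slopes of the chords Δ_i = (y_(i+1) - y_i)/h_i = 1, 12, -13, 8.
  1·M_0 + 4·M_1 + 1·M_2 = 6(Δ_1 - Δ_0) = 66
  1·M_1 + 4·M_2 + 1·M_3 = 6(Δ_2 - Δ_1) = -150
  1·M_2 + 4·M_3 + 1·M_4 = 6(Δ_3 - Δ_2) = 126
Natural end conditions: M_0 = M_4 = 0.
Solving the tridiagonal system: M_0 = 0, M_1 = 429/14, M_2 = -396/7, M_3 = 639/14, M_4 = 0.
On [0, 1], S'(x) = b_0 + 2c_0·x + 3d_0·x² with b_0 = Δ_0 - h_0(2M_0 + M_1)/6 = -115/28, c_0 = M_0/2 = 0, d_0 = (M_1 - M_0)/(6h_0) = 143/28. So S'(0) = -115/28.

-4.1071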